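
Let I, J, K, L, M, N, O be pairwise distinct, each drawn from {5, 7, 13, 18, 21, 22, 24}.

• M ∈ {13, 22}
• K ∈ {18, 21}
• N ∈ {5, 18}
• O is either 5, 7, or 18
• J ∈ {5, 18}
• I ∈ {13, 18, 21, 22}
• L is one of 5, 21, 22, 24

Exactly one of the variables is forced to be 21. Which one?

The 7 variables draw from only 7 values {5, 7, 13, 18, 21, 22, 24}, so each is used; only O can be 7, hence O = 7.
Among the 6 still-open variables, 24 fits only L (and all 6 values in {5, 13, 18, 21, 22, 24} must be used), so L = 24.
The 2 variables J and N are confined to {5, 18}, which locks those values in; drop them from I, K.
So 21 goes to K.

K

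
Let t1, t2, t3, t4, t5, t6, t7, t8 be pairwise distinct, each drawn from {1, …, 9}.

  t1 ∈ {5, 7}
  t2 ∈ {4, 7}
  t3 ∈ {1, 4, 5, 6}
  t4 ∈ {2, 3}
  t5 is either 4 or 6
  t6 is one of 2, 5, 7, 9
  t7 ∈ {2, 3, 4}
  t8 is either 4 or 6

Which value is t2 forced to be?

Among the 8 variables, 1 fits only t3 (and all 8 values in {1, 2, 3, 4, 5, 6, 7, 9} must be used), so t3 = 1.
Among the 7 still-open variables, 9 fits only t6 (and all 7 values in {2, 3, 4, 5, 6, 7, 9} must be used), so t6 = 9.
Among the 6 still-open variables, 5 fits only t1 (and all 6 values in {2, 3, 4, 5, 6, 7} must be used), so t1 = 5.
The 5 still-open variables draw from only 5 values {2, 3, 4, 6, 7}, so each is used; only t2 can be 7, hence t2 = 7.

7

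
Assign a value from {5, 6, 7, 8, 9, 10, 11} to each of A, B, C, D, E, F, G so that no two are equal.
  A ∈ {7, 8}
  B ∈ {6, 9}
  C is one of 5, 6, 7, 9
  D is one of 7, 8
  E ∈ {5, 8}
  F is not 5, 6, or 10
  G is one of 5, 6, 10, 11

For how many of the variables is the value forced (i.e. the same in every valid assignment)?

Among the 7 variables, 10 fits only G (and all 7 values in {5, 6, 7, 8, 9, 10, 11} must be used), so G = 10.
The 6 still-open variables draw from only 6 values {5, 6, 7, 8, 9, 11}, so each is used; only F can be 11, hence F = 11.
The 2 variables A and D are confined to {7, 8}, which locks those values in; drop them from C, E.
That leaves E = 5. Strike 5 from C.
Determined: E=5, F=11, G=10. The other variables each still have more than one consistent value. That makes 3.

3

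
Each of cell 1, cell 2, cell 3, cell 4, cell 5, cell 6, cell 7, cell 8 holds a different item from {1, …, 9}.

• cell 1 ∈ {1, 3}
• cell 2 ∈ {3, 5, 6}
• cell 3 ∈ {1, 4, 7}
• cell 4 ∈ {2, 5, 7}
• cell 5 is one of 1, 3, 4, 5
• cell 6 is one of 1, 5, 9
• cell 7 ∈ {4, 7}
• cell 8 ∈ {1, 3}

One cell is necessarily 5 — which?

cell 5

The 8 variables draw from only 8 values {1, 2, 3, 4, 5, 6, 7, 9}, so each is used; only cell 4 can be 2, hence cell 4 = 2.
The 7 still-open variables together cover exactly {1, 3, 4, 5, 6, 7, 9} — 7 values for 7 variables — and 6 appears only in cell 2's list, so cell 2 = 6.
The 6 still-open variables together cover exactly {1, 3, 4, 5, 7, 9} — 6 values for 6 variables — and 9 appears only in cell 6's list, so cell 6 = 9.
The 5 still-open variables draw from only 5 values {1, 3, 4, 5, 7}, so each is used; only cell 5 can be 5, hence cell 5 = 5.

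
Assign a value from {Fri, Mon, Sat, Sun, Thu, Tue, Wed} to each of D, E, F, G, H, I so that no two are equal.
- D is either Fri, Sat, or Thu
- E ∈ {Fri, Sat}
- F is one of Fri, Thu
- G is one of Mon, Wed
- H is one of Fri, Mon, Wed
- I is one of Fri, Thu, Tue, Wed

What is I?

Among the 6 variables, Tue fits only I (and all 6 values in {Fri, Mon, Sat, Thu, Tue, Wed} must be used), so I = Tue.

Tue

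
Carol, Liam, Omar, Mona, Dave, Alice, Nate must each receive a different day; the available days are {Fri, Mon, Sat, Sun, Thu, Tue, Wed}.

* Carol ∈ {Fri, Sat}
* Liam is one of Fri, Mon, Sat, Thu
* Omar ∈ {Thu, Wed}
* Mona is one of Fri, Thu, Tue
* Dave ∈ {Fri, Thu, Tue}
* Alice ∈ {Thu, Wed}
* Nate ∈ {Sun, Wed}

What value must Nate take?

Sun

The 7 variables together cover exactly {Fri, Mon, Sat, Sun, Thu, Tue, Wed} — 7 values for 7 variables — and Mon appears only in Liam's list, so Liam = Mon.
The 6 still-open variables together cover exactly {Fri, Sat, Sun, Thu, Tue, Wed} — 6 values for 6 variables — and Sat appears only in Carol's list, so Carol = Sat.
The 5 still-open variables draw from only 5 values {Fri, Sun, Thu, Tue, Wed}, so each is used; only Nate can be Sun, hence Nate = Sun.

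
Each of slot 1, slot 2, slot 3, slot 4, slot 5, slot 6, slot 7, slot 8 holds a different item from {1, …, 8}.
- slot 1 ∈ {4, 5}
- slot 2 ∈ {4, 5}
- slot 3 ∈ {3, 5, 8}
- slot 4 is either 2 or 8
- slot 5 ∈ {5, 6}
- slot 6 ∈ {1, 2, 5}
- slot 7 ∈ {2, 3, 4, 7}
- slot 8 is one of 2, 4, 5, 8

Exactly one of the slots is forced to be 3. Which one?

slot 3

The 8 variables draw from only 8 values {1, 2, 3, 4, 5, 6, 7, 8}, so each is used; only slot 6 can be 1, hence slot 6 = 1.
Among the 7 still-open variables, 6 fits only slot 5 (and all 7 values in {2, 3, 4, 5, 6, 7, 8} must be used), so slot 5 = 6.
Among the 6 still-open variables, 7 fits only slot 7 (and all 6 values in {2, 3, 4, 5, 7, 8} must be used), so slot 7 = 7.
Among the 5 still-open variables, 3 fits only slot 3 (and all 5 values in {2, 3, 4, 5, 8} must be used), so slot 3 = 3.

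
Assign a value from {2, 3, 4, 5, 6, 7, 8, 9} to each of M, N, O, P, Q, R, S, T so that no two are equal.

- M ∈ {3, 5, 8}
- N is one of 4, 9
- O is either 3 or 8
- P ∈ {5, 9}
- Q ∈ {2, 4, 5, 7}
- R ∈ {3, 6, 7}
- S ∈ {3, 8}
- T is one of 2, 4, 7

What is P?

9

The 8 variables draw from only 8 values {2, 3, 4, 5, 6, 7, 8, 9}, so each is used; only R can be 6, hence R = 6.
O and S between them cover only {3, 8} — a naked pair. Remove those values from M.
That leaves M = 5. So P, Q can't be 5.
So P = 9.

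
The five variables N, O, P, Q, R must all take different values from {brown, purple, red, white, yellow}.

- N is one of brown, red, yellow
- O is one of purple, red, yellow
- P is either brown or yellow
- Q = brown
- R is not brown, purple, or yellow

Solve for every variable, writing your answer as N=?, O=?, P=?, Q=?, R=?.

Q's domain is down to {brown}, so Q = brown. Remove brown from N, P.
P's domain is down to {yellow}, so P = yellow. Remove yellow from N, O.
That leaves N = red. So O, R can't be red.
O has just one choice, so O = purple.
R must be white (only option left).

N=red, O=purple, P=yellow, Q=brown, R=white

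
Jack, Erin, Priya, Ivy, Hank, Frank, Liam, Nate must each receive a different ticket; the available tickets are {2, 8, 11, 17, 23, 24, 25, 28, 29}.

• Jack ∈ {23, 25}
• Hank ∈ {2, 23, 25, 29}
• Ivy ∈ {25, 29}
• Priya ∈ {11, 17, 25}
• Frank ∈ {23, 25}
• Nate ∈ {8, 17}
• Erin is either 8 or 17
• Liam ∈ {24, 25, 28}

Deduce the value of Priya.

11

The 2 variables Jack and Frank are confined to {23, 25}, which locks those values in; drop them from Priya, Ivy, Hank, Liam.
Ivy must be 29 (only option left). Remove 29 from Hank.
Hank must be 2 (only option left).
Erin and Nate share exactly the 2 values {8, 17}; by pigeonhole those values go to them, so strike 8, 17 from Priya.
So Priya = 11.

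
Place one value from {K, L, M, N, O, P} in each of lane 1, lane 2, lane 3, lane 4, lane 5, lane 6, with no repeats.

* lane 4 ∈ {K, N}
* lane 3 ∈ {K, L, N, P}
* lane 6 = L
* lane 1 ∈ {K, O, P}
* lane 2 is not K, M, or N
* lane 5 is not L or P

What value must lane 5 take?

M

lane 6 must be L (only option left). Eliminate L elsewhere: lane 2, lane 3.
Among the 5 still-open variables, M fits only lane 5 (and all 5 values in {K, M, N, O, P} must be used), so lane 5 = M.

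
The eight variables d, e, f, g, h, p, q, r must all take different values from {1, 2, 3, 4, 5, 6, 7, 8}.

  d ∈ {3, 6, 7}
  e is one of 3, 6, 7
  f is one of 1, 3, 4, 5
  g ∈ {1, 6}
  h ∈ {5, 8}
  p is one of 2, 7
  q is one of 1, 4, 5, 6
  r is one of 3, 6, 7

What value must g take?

1

Among the 8 variables, 2 fits only p (and all 8 values in {1, 2, 3, 4, 5, 6, 7, 8} must be used), so p = 2.
The 7 still-open variables together cover exactly {1, 3, 4, 5, 6, 7, 8} — 7 values for 7 variables — and 8 appears only in h's list, so h = 8.
d, e, r between them cover only {3, 6, 7} — a naked triple. Remove those values from f, g, q.
So g = 1.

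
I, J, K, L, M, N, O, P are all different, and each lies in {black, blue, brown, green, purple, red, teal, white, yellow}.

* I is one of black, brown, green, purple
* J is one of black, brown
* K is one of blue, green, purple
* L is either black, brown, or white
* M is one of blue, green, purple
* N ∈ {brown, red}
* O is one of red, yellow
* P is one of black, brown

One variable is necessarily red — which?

N

The 8 variables together cover exactly {black, blue, brown, green, purple, red, white, yellow} — 8 values for 8 variables — and white appears only in L's list, so L = white.
Among the 7 still-open variables, yellow fits only O (and all 7 values in {black, blue, brown, green, purple, red, yellow} must be used), so O = yellow.
Among the 6 still-open variables, red fits only N (and all 6 values in {black, blue, brown, green, purple, red} must be used), so N = red.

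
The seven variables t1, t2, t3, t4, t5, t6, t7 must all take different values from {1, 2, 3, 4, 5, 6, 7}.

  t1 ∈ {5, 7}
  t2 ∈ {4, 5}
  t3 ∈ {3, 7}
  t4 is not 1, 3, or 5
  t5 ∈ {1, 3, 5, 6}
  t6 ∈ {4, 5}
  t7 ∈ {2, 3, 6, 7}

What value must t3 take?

3

The 7 variables draw from only 7 values {1, 2, 3, 4, 5, 6, 7}, so each is used; only t5 can be 1, hence t5 = 1.
t2 and t6 between them cover only {4, 5} — a naked pair. Remove those values from t1, t4.
t1 must be 7 (only option left). Strike 7 from t3, t4, t7.
So t3 = 3.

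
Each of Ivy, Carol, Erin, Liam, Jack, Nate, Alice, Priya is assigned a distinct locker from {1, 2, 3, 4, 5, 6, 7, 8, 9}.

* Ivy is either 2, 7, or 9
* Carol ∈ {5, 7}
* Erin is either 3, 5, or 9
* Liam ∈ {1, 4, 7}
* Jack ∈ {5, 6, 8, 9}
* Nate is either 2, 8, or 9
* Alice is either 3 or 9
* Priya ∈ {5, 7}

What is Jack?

The 2 variables Carol and Priya are confined to {5, 7}, which locks those values in; drop them from Ivy, Erin, Liam, Jack.
Erin and Alice share exactly the 2 values {3, 9}; by pigeonhole those values go to them, so strike 3, 9 from Ivy, Jack, Nate.
Ivy has just one choice, so Ivy = 2. So Nate can't be 2.
Nate has just one choice, so Nate = 8. Eliminate 8 elsewhere: Jack.
So Jack = 6.

6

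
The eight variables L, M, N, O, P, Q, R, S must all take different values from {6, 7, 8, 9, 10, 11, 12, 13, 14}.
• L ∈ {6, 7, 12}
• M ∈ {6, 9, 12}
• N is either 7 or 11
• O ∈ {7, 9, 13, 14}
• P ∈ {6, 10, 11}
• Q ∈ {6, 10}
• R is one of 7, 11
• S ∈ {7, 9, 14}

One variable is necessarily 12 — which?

L

Among the 8 variables, 13 fits only O (and all 8 values in {6, 7, 9, 10, 11, 12, 13, 14} must be used), so O = 13.
The 7 still-open variables draw from only 7 values {6, 7, 9, 10, 11, 12, 14}, so each is used; only S can be 14, hence S = 14.
Among the 6 still-open variables, 9 fits only M (and all 6 values in {6, 7, 9, 10, 11, 12} must be used), so M = 9.
The 5 still-open variables draw from only 5 values {6, 7, 10, 11, 12}, so each is used; only L can be 12, hence L = 12.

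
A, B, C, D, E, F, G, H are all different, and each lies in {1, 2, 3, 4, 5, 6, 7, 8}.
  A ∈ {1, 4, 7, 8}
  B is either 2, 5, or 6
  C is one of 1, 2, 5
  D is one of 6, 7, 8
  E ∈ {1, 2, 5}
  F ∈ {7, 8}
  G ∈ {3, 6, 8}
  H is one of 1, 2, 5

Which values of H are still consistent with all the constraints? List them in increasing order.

Among the 8 variables, 3 fits only G (and all 8 values in {1, 2, 3, 4, 5, 6, 7, 8} must be used), so G = 3.
The 7 still-open variables draw from only 7 values {1, 2, 4, 5, 6, 7, 8}, so each is used; only A can be 4, hence A = 4.
The 3 variables C, E, H are confined to {1, 2, 5}, which locks those values in; drop them from B.
B must be 6 (only option left). Strike 6 from D.
No further eliminations apply; H can still be any of 1, 2, 5.

1, 2, 5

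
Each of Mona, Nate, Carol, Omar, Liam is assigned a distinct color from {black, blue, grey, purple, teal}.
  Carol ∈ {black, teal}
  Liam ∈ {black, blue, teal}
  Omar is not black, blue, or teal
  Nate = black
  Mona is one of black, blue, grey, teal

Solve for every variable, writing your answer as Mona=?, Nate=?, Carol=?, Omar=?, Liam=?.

Nate must be black (only option left). Eliminate black elsewhere: Mona, Carol, Liam.
Carol's domain is down to {teal}, so Carol = teal. So Mona, Liam can't be teal.
Liam must be blue (only option left). So Mona can't be blue.
That leaves Mona = grey. Remove grey from Omar.
Omar has just one choice, so Omar = purple.

Mona=grey, Nate=black, Carol=teal, Omar=purple, Liam=blue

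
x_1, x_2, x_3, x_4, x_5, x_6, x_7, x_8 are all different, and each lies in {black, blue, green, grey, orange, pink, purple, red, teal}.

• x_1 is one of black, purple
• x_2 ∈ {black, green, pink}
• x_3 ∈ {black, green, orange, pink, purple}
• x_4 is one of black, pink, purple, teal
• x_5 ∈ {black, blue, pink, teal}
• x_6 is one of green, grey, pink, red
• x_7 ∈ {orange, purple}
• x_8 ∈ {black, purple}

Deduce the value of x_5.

x_1 and x_8 between them cover only {black, purple} — a naked pair. Remove those values from x_2, x_3, x_4, x_5, x_7.
That leaves x_7 = orange. So x_3 can't be orange.
x_2 and x_3 between them cover only {green, pink} — a naked pair. Remove those values from x_4, x_5, x_6.
x_4 has just one choice, so x_4 = teal. Strike teal from x_5.
So x_5 = blue.

blue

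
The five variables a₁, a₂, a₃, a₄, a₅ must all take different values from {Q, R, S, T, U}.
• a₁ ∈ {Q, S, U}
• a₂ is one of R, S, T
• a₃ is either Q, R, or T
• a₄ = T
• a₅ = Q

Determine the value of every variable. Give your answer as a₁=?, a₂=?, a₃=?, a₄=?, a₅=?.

a₁=U, a₂=S, a₃=R, a₄=T, a₅=Q

a₄ has just one choice, so a₄ = T. Strike T from a₂, a₃.
a₅'s domain is down to {Q}, so a₅ = Q. Remove Q from a₁, a₃.
a₃ must be R (only option left). Eliminate R elsewhere: a₂.
a₂'s domain is down to {S}, so a₂ = S. Eliminate S elsewhere: a₁.
That leaves a₁ = U.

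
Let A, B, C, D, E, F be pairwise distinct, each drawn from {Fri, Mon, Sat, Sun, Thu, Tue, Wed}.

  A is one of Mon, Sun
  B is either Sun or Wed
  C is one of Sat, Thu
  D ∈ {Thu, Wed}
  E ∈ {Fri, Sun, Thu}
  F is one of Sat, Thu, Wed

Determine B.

Sun

Among the 6 variables, Fri fits only E (and all 6 values in {Fri, Mon, Sat, Sun, Thu, Wed} must be used), so E = Fri.
Among the 5 still-open variables, Mon fits only A (and all 5 values in {Mon, Sat, Sun, Thu, Wed} must be used), so A = Mon.
The 4 still-open variables together cover exactly {Sat, Sun, Thu, Wed} — 4 values for 4 variables — and Sun appears only in B's list, so B = Sun.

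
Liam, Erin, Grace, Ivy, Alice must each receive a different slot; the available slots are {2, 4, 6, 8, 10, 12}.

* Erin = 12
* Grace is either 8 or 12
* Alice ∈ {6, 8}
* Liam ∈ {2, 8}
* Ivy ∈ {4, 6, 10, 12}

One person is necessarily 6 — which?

Erin's domain is down to {12}, so Erin = 12. Strike 12 from Grace, Ivy.
That leaves Grace = 8. Eliminate 8 elsewhere: Liam, Alice.
So 6 goes to Alice.

Alice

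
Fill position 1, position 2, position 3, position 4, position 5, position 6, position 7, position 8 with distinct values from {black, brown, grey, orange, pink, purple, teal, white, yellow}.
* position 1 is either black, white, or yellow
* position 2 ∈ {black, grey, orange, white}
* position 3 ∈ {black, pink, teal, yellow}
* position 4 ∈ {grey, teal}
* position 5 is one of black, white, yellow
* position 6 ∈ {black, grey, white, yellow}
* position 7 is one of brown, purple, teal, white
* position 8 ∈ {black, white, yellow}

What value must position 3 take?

position 1, position 5, position 8 between them cover only {black, white, yellow} — a naked triple. Remove those values from position 2, position 3, position 6, position 7.
position 6 must be grey (only option left). Eliminate grey elsewhere: position 2, position 4.
position 2 has just one choice, so position 2 = orange.
position 4 has just one choice, so position 4 = teal. Strike teal from position 3, position 7.
So position 3 = pink.

pink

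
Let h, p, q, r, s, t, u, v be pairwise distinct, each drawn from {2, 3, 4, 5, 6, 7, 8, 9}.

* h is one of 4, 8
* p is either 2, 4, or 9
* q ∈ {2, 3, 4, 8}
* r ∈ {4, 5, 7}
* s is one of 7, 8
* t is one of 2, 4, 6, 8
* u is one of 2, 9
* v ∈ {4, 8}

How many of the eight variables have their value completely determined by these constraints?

The 8 variables together cover exactly {2, 3, 4, 5, 6, 7, 8, 9} — 8 values for 8 variables — and 3 appears only in q's list, so q = 3.
Among the 7 still-open variables, 5 fits only r (and all 7 values in {2, 4, 5, 6, 7, 8, 9} must be used), so r = 5.
The 6 still-open variables together cover exactly {2, 4, 6, 7, 8, 9} — 6 values for 6 variables — and 6 appears only in t's list, so t = 6.
The 5 still-open variables draw from only 5 values {2, 4, 7, 8, 9}, so each is used; only s can be 7, hence s = 7.
h and v share exactly the 2 values {4, 8}; by pigeonhole those values go to them, so strike 4, 8 from p.
Determined: q=3, r=5, s=7, t=6. The other variables each still have more than one consistent value. That makes 4.

4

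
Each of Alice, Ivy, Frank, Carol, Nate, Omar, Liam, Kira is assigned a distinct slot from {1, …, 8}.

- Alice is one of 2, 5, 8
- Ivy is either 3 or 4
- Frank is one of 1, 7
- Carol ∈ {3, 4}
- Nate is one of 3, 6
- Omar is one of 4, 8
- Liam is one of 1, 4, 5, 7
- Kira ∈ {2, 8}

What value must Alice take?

5

Among the 8 variables, 6 fits only Nate (and all 8 values in {1, 2, 3, 4, 5, 6, 7, 8} must be used), so Nate = 6.
The 2 variables Ivy and Carol are confined to {3, 4}, which locks those values in; drop them from Omar, Liam.
Omar's domain is down to {8}, so Omar = 8. Strike 8 from Alice, Kira.
Kira has just one choice, so Kira = 2. Strike 2 from Alice.
So Alice = 5.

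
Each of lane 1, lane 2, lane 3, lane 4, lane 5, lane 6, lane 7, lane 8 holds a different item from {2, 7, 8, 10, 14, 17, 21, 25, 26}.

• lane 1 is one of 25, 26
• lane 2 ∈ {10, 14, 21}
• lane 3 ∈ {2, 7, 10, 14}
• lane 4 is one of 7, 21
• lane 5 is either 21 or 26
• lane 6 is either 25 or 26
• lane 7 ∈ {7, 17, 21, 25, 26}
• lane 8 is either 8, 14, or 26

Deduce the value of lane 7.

17

The 2 variables lane 1 and lane 6 are confined to {25, 26}, which locks those values in; drop them from lane 5, lane 7, lane 8.
lane 5 must be 21 (only option left). Eliminate 21 elsewhere: lane 2, lane 4, lane 7.
lane 4 has just one choice, so lane 4 = 7. Eliminate 7 elsewhere: lane 3, lane 7.
So lane 7 = 17.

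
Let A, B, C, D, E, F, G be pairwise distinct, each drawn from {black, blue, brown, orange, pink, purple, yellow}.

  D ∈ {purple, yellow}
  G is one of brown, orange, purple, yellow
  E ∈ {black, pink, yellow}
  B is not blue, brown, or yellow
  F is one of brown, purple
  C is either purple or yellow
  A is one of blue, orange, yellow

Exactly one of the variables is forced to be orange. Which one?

The 7 variables draw from only 7 values {black, blue, brown, orange, pink, purple, yellow}, so each is used; only A can be blue, hence A = blue.
C and D share exactly the 2 values {purple, yellow}; by pigeonhole those values go to them, so strike purple, yellow from B, E, F, G.
F's domain is down to {brown}, so F = brown. Strike brown from G.
So orange goes to G.

G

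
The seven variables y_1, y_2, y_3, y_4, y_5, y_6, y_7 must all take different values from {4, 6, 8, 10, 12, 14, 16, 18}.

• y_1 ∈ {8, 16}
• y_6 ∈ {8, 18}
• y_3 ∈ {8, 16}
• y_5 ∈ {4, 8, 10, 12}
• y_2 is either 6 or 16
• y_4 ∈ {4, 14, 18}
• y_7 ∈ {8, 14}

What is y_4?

The 2 variables y_1 and y_3 are confined to {8, 16}, which locks those values in; drop them from y_2, y_5, y_6, y_7.
y_2 must be 6 (only option left).
That leaves y_6 = 18. Remove 18 from y_4.
y_7's domain is down to {14}, so y_7 = 14. Remove 14 from y_4.
So y_4 = 4.

4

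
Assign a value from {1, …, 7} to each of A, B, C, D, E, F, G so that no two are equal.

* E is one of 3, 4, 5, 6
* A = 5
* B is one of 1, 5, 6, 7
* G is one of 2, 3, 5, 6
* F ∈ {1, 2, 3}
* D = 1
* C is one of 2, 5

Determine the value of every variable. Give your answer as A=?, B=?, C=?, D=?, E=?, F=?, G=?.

A has just one choice, so A = 5. Strike 5 from B, C, E, G.
C's domain is down to {2}, so C = 2. Remove 2 from F, G.
D must be 1 (only option left). Eliminate 1 elsewhere: B, F.
F must be 3 (only option left). Eliminate 3 elsewhere: E, G.
G's domain is down to {6}, so G = 6. Remove 6 from B, E.
That leaves B = 7.
E's domain is down to {4}, so E = 4.

A=5, B=7, C=2, D=1, E=4, F=3, G=6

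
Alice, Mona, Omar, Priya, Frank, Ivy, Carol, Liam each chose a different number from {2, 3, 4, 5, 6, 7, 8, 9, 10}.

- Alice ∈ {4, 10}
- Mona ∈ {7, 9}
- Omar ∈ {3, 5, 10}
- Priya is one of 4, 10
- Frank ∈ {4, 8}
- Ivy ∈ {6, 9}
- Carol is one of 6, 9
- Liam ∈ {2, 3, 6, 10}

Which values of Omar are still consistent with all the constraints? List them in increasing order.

3, 5

Alice and Priya between them cover only {4, 10} — a naked pair. Remove those values from Omar, Frank, Liam.
Frank's domain is down to {8}, so Frank = 8.
Ivy and Carol share exactly the 2 values {6, 9}; by pigeonhole those values go to them, so strike 6, 9 from Mona, Liam.
That leaves Mona = 7.
No further eliminations apply; Omar can still be any of 3, 5.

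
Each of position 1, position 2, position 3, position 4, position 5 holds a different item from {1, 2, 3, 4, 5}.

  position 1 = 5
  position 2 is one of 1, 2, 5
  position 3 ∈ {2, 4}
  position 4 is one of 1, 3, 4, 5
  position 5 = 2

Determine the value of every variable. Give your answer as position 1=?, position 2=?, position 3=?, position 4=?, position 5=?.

position 1's domain is down to {5}, so position 1 = 5. So position 2, position 4 can't be 5.
position 5 has just one choice, so position 5 = 2. Eliminate 2 elsewhere: position 2, position 3.
position 2 must be 1 (only option left). So position 4 can't be 1.
position 3's domain is down to {4}, so position 3 = 4. Remove 4 from position 4.
position 4 has just one choice, so position 4 = 3.

position 1=5, position 2=1, position 3=4, position 4=3, position 5=2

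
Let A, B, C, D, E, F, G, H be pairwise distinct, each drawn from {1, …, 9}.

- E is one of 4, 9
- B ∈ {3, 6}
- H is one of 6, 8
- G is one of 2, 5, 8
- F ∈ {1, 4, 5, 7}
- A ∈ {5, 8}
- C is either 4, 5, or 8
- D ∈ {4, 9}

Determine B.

D and E share exactly the 2 values {4, 9}; by pigeonhole those values go to them, so strike 4, 9 from C, F.
The 2 variables A and C are confined to {5, 8}, which locks those values in; drop them from F, G, H.
G has just one choice, so G = 2.
That leaves H = 6. Eliminate 6 elsewhere: B.
So B = 3.

3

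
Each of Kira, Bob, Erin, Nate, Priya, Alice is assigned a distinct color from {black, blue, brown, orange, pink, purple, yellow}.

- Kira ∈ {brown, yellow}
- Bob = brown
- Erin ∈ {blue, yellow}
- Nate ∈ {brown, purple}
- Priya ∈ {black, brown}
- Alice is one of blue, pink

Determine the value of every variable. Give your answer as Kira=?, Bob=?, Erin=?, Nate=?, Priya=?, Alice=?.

Kira=yellow, Bob=brown, Erin=blue, Nate=purple, Priya=black, Alice=pink

Bob must be brown (only option left). Strike brown from Kira, Nate, Priya.
That leaves Nate = purple.
That leaves Priya = black.
Kira's domain is down to {yellow}, so Kira = yellow. Eliminate yellow elsewhere: Erin.
Erin has just one choice, so Erin = blue. Eliminate blue elsewhere: Alice.
Alice's domain is down to {pink}, so Alice = pink.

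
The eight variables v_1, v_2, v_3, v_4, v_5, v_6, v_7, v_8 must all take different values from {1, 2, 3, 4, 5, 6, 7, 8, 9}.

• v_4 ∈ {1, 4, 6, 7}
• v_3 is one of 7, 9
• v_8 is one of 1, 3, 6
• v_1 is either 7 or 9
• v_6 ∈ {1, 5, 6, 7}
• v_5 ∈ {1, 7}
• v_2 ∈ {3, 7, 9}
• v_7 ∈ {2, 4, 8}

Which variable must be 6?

v_8

The 2 variables v_1 and v_3 are confined to {7, 9}, which locks those values in; drop them from v_2, v_4, v_5, v_6.
v_2 has just one choice, so v_2 = 3. Remove 3 from v_8.
That leaves v_5 = 1. Eliminate 1 elsewhere: v_4, v_6, v_8.
So 6 goes to v_8.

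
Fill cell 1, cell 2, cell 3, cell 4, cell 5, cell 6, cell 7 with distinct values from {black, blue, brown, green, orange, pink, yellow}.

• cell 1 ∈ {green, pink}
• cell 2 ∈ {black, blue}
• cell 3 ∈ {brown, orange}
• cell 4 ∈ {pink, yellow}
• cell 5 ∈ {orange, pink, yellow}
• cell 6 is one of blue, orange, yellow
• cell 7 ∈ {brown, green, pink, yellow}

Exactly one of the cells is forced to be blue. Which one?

The 7 variables draw from only 7 values {black, blue, brown, green, orange, pink, yellow}, so each is used; only cell 2 can be black, hence cell 2 = black.
Among the 6 still-open variables, blue fits only cell 6 (and all 6 values in {blue, brown, green, orange, pink, yellow} must be used), so cell 6 = blue.

cell 6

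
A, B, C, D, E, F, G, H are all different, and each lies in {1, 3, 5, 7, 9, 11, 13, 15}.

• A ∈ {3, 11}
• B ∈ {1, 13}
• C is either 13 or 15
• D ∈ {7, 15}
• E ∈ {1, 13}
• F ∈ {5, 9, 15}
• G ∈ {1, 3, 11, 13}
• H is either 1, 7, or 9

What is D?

7

The 8 variables together cover exactly {1, 3, 5, 7, 9, 11, 13, 15} — 8 values for 8 variables — and 5 appears only in F's list, so F = 5.
The 7 still-open variables draw from only 7 values {1, 3, 7, 9, 11, 13, 15}, so each is used; only H can be 9, hence H = 9.
Among the 6 still-open variables, 7 fits only D (and all 6 values in {1, 3, 7, 11, 13, 15} must be used), so D = 7.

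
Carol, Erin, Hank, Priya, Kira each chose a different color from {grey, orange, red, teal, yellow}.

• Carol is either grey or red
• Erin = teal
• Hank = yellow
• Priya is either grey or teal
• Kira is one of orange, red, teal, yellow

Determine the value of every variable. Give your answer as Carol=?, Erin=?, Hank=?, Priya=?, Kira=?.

Carol=red, Erin=teal, Hank=yellow, Priya=grey, Kira=orange

Erin has just one choice, so Erin = teal. So Priya, Kira can't be teal.
That leaves Hank = yellow. So Kira can't be yellow.
That leaves Priya = grey. Remove grey from Carol.
That leaves Carol = red. Remove red from Kira.
Kira must be orange (only option left).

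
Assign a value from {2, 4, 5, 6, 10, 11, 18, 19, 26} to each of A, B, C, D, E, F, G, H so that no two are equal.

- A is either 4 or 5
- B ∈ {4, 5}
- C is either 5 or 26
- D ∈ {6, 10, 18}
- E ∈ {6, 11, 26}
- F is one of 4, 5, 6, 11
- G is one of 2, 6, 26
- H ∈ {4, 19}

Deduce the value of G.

A and B share exactly the 2 values {4, 5}; by pigeonhole those values go to them, so strike 4, 5 from C, F, H.
That leaves C = 26. Eliminate 26 elsewhere: E, G.
That leaves H = 19.
The 2 variables E and F are confined to {6, 11}, which locks those values in; drop them from D, G.
So G = 2.

2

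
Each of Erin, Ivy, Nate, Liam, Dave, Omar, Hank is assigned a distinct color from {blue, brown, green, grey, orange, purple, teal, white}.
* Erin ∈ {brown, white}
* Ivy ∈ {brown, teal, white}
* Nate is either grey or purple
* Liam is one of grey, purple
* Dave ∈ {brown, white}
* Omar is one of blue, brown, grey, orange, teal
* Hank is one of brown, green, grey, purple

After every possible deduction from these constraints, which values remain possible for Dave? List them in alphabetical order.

brown, white

The 2 variables Erin and Dave are confined to {brown, white}, which locks those values in; drop them from Ivy, Omar, Hank.
Ivy's domain is down to {teal}, so Ivy = teal. Strike teal from Omar.
Nate and Liam between them cover only {grey, purple} — a naked pair. Remove those values from Omar, Hank.
That leaves Hank = green.
No further eliminations apply; Dave can still be any of brown, white.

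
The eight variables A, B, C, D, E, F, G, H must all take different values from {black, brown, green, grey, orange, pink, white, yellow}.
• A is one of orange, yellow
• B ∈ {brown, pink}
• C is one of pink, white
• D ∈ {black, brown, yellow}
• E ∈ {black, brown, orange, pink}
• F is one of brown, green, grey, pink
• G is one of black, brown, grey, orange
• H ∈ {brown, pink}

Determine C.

white

The 8 variables together cover exactly {black, brown, green, grey, orange, pink, white, yellow} — 8 values for 8 variables — and green appears only in F's list, so F = green.
The 7 still-open variables draw from only 7 values {black, brown, grey, orange, pink, white, yellow}, so each is used; only G can be grey, hence G = grey.
Among the 6 still-open variables, white fits only C (and all 6 values in {black, brown, orange, pink, white, yellow} must be used), so C = white.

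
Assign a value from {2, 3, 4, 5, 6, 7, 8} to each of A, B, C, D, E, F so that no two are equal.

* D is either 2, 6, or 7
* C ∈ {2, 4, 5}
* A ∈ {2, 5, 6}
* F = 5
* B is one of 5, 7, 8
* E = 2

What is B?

E must be 2 (only option left). Remove 2 from A, C, D.
F must be 5 (only option left). Strike 5 from A, B, C.
A's domain is down to {6}, so A = 6. Eliminate 6 elsewhere: D.
That leaves C = 4.
D's domain is down to {7}, so D = 7. Strike 7 from B.
So B = 8.

8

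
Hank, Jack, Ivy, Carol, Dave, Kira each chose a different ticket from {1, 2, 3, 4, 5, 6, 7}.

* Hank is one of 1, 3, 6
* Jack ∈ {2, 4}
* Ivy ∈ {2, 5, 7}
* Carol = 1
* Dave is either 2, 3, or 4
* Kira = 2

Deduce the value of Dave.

3

Carol's domain is down to {1}, so Carol = 1. Remove 1 from Hank.
That leaves Kira = 2. Remove 2 from Jack, Ivy, Dave.
Jack's domain is down to {4}, so Jack = 4. Remove 4 from Dave.
So Dave = 3.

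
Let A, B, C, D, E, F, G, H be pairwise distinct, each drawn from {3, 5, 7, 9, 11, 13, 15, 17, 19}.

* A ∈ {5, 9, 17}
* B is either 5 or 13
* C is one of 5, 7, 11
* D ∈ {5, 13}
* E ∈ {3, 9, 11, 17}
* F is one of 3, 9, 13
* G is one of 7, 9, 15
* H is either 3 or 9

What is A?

17

The 8 variables draw from only 8 values {3, 5, 7, 9, 11, 13, 15, 17}, so each is used; only G can be 15, hence G = 15.
Among the 7 still-open variables, 7 fits only C (and all 7 values in {3, 5, 7, 9, 11, 13, 17} must be used), so C = 7.
Among the 6 still-open variables, 11 fits only E (and all 6 values in {3, 5, 9, 11, 13, 17} must be used), so E = 11.
The 5 still-open variables draw from only 5 values {3, 5, 9, 13, 17}, so each is used; only A can be 17, hence A = 17.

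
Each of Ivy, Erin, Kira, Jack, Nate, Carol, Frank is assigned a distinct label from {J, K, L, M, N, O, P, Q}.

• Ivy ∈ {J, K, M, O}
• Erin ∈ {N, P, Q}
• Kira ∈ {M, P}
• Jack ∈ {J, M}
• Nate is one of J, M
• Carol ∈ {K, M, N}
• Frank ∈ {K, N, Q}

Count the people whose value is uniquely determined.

2

Among the 7 variables, O fits only Ivy (and all 7 values in {J, K, M, N, O, P, Q} must be used), so Ivy = O.
The 2 variables Jack and Nate are confined to {J, M}, which locks those values in; drop them from Kira, Carol.
That leaves Kira = P. Remove P from Erin.
Determined: Ivy=O, Kira=P. The other people each still have more than one consistent value. That makes 2.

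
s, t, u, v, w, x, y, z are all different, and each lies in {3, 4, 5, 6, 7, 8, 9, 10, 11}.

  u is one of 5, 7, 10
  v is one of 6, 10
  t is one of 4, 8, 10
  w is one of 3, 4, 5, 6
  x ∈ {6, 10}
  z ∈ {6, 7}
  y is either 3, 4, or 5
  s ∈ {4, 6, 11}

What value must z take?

Among the 8 variables, 8 fits only t (and all 8 values in {3, 4, 5, 6, 7, 8, 10, 11} must be used), so t = 8.
The 7 still-open variables draw from only 7 values {3, 4, 5, 6, 7, 10, 11}, so each is used; only s can be 11, hence s = 11.
v and x share exactly the 2 values {6, 10}; by pigeonhole those values go to them, so strike 6, 10 from u, w, z.
So z = 7.

7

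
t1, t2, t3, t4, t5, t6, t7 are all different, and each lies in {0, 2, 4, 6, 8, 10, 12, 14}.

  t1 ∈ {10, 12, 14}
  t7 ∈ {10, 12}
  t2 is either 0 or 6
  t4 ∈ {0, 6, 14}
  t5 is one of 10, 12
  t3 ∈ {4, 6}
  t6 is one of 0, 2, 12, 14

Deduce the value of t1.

Among the 7 variables, 2 fits only t6 (and all 7 values in {0, 2, 4, 6, 10, 12, 14} must be used), so t6 = 2.
The 6 still-open variables draw from only 6 values {0, 4, 6, 10, 12, 14}, so each is used; only t3 can be 4, hence t3 = 4.
The 2 variables t5 and t7 are confined to {10, 12}, which locks those values in; drop them from t1.
So t1 = 14.

14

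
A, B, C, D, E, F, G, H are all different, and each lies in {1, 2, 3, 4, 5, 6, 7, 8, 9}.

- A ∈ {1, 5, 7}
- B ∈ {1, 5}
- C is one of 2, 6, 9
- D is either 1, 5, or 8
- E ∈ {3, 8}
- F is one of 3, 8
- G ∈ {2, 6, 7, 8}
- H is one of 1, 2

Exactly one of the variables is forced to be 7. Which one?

The 8 variables draw from only 8 values {1, 2, 3, 5, 6, 7, 8, 9}, so each is used; only C can be 9, hence C = 9.
Among the 7 still-open variables, 6 fits only G (and all 7 values in {1, 2, 3, 5, 6, 7, 8} must be used), so G = 6.
The 6 still-open variables draw from only 6 values {1, 2, 3, 5, 7, 8}, so each is used; only H can be 2, hence H = 2.
The 5 still-open variables draw from only 5 values {1, 3, 5, 7, 8}, so each is used; only A can be 7, hence A = 7.

A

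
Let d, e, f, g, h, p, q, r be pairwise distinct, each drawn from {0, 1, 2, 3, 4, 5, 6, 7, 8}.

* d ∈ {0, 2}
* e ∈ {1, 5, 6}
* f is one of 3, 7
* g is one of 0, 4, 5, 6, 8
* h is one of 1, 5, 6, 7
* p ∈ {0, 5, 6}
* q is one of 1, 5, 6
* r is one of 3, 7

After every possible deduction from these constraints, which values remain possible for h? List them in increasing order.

1, 5, 6

The 2 variables f and r are confined to {3, 7}, which locks those values in; drop them from h.
e, h, q share exactly the 3 values {1, 5, 6}; by pigeonhole those values go to them, so strike 1, 5, 6 from g, p.
p must be 0 (only option left). Eliminate 0 elsewhere: d, g.
d must be 2 (only option left).
No further eliminations apply; h can still be any of 1, 5, 6.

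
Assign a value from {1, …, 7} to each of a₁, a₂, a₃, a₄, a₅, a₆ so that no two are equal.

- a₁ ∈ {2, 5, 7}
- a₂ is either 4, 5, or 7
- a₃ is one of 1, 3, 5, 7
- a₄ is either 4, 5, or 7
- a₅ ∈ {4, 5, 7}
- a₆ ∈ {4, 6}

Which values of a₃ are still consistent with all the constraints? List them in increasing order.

1, 3

a₂, a₄, a₅ share exactly the 3 values {4, 5, 7}; by pigeonhole those values go to them, so strike 4, 5, 7 from a₁, a₃, a₆.
a₁'s domain is down to {2}, so a₁ = 2.
a₆'s domain is down to {6}, so a₆ = 6.
No further eliminations apply; a₃ can still be any of 1, 3.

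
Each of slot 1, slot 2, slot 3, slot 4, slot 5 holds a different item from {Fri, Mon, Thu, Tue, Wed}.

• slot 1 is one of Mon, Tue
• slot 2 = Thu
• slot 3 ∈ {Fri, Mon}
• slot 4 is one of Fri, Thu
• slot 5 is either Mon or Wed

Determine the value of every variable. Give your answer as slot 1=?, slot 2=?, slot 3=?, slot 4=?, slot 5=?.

slot 2's domain is down to {Thu}, so slot 2 = Thu. Remove Thu from slot 4.
slot 4 must be Fri (only option left). Remove Fri from slot 3.
That leaves slot 3 = Mon. Strike Mon from slot 1, slot 5.
slot 5 must be Wed (only option left).
That leaves slot 1 = Tue.

slot 1=Tue, slot 2=Thu, slot 3=Mon, slot 4=Fri, slot 5=Wed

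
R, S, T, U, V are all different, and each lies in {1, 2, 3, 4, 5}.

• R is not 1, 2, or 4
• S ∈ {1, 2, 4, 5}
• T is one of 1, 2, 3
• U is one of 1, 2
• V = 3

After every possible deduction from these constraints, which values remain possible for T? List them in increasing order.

1, 2

V's domain is down to {3}, so V = 3. So R, T can't be 3.
That leaves R = 5. So S can't be 5.
The 3 still-open variables together cover exactly {1, 2, 4} — 3 values for 3 variables — and 4 appears only in S's list, so S = 4.
No further eliminations apply; T can still be any of 1, 2.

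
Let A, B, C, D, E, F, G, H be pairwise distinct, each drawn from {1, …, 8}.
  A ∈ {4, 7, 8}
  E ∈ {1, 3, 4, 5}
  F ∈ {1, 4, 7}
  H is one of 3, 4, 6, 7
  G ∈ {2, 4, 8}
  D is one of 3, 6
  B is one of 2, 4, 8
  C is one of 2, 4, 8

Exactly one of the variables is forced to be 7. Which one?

The 8 variables together cover exactly {1, 2, 3, 4, 5, 6, 7, 8} — 8 values for 8 variables — and 5 appears only in E's list, so E = 5.
Among the 7 still-open variables, 1 fits only F (and all 7 values in {1, 2, 3, 4, 6, 7, 8} must be used), so F = 1.
B, C, G share exactly the 3 values {2, 4, 8}; by pigeonhole those values go to them, so strike 2, 4, 8 from A, H.
So 7 goes to A.

A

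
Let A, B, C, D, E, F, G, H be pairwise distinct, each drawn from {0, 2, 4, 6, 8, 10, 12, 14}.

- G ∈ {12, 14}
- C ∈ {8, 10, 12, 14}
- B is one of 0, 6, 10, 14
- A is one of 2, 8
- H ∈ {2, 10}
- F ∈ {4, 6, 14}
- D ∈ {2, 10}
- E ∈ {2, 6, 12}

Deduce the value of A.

Among the 8 variables, 0 fits only B (and all 8 values in {0, 2, 4, 6, 8, 10, 12, 14} must be used), so B = 0.
The 7 still-open variables draw from only 7 values {2, 4, 6, 8, 10, 12, 14}, so each is used; only F can be 4, hence F = 4.
The 6 still-open variables together cover exactly {2, 6, 8, 10, 12, 14} — 6 values for 6 variables — and 6 appears only in E's list, so E = 6.
D and H between them cover only {2, 10} — a naked pair. Remove those values from A, C.
So A = 8.

8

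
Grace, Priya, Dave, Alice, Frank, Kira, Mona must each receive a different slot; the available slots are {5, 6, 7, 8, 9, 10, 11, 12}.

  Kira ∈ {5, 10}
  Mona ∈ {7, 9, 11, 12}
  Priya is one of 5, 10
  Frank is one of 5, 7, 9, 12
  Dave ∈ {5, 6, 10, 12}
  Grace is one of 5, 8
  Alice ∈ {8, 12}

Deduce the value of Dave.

6

Priya and Kira between them cover only {5, 10} — a naked pair. Remove those values from Grace, Dave, Frank.
Grace has just one choice, so Grace = 8. So Alice can't be 8.
Alice must be 12 (only option left). So Dave, Frank, Mona can't be 12.
So Dave = 6.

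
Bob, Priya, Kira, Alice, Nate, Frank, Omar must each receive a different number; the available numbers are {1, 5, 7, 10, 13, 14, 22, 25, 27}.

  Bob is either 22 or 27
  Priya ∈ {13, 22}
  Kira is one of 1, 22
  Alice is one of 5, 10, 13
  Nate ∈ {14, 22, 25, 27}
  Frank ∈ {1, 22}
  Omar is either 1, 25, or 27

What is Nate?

14

Kira and Frank between them cover only {1, 22} — a naked pair. Remove those values from Bob, Priya, Nate, Omar.
That leaves Bob = 27. Strike 27 from Nate, Omar.
Priya's domain is down to {13}, so Priya = 13. Remove 13 from Alice.
Omar must be 25 (only option left). Eliminate 25 elsewhere: Nate.
So Nate = 14.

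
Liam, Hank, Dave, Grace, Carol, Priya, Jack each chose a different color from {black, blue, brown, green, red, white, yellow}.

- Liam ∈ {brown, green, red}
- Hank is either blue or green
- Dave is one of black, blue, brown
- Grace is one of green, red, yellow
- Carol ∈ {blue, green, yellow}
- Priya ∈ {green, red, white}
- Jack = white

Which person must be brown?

Jack's domain is down to {white}, so Jack = white. Remove white from Priya.
The 6 still-open variables draw from only 6 values {black, blue, brown, green, red, yellow}, so each is used; only Dave can be black, hence Dave = black.
Among the 5 still-open variables, brown fits only Liam (and all 5 values in {blue, brown, green, red, yellow} must be used), so Liam = brown.

Liam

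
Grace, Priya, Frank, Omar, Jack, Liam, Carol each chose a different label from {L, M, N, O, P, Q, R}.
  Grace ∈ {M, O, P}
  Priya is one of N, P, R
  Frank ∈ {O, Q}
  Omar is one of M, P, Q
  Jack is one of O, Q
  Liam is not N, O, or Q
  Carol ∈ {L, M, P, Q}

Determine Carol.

L

The 7 variables draw from only 7 values {L, M, N, O, P, Q, R}, so each is used; only Priya can be N, hence Priya = N.
Among the 6 still-open variables, R fits only Liam (and all 6 values in {L, M, O, P, Q, R} must be used), so Liam = R.
The 5 still-open variables together cover exactly {L, M, O, P, Q} — 5 values for 5 variables — and L appears only in Carol's list, so Carol = L.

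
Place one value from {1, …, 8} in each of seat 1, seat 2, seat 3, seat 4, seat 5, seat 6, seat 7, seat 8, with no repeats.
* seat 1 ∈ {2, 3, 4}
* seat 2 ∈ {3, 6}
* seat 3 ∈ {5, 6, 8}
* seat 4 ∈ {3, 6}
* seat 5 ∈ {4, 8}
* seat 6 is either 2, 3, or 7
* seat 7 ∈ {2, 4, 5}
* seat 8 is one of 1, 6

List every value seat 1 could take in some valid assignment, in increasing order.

Among the 8 variables, 1 fits only seat 8 (and all 8 values in {1, 2, 3, 4, 5, 6, 7, 8} must be used), so seat 8 = 1.
The 7 still-open variables draw from only 7 values {2, 3, 4, 5, 6, 7, 8}, so each is used; only seat 6 can be 7, hence seat 6 = 7.
seat 2 and seat 4 between them cover only {3, 6} — a naked pair. Remove those values from seat 1, seat 3.
No further eliminations apply; seat 1 can still be any of 2, 4.

2, 4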